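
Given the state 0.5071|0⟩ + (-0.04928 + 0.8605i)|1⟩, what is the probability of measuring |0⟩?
0.2572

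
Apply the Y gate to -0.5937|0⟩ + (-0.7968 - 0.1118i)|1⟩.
(-0.1118 + 0.7968i)|0⟩ - 0.5937i|1⟩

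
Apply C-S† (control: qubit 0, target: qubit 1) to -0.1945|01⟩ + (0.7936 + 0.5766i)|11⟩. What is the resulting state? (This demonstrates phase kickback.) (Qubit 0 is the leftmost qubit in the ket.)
-0.1945|01⟩ + (0.5766 - 0.7936i)|11⟩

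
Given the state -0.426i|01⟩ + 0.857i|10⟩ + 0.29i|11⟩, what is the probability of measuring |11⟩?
0.0841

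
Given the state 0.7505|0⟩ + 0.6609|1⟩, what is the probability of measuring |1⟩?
0.4368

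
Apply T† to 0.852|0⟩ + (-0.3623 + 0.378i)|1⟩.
0.852|0⟩ + (0.0111 + 0.5235i)|1⟩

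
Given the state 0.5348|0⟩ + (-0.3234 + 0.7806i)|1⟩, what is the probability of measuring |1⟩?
0.7139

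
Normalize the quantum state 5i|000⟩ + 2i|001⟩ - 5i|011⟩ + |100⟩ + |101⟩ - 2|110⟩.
0.6455i|000⟩ + 0.2582i|001⟩ - 0.6455i|011⟩ + 0.1291|100⟩ + 0.1291|101⟩ - 0.2582|110⟩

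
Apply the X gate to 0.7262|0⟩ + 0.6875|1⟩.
0.6875|0⟩ + 0.7262|1⟩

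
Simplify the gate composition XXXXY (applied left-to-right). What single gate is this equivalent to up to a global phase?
Y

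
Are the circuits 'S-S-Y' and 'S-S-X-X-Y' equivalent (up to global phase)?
Yes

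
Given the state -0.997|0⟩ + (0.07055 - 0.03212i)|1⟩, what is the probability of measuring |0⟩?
0.994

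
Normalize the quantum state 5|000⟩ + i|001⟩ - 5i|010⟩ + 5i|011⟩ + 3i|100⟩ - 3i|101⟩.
0.5157|000⟩ + 0.1031i|001⟩ - 0.5157i|010⟩ + 0.5157i|011⟩ + 0.3094i|100⟩ - 0.3094i|101⟩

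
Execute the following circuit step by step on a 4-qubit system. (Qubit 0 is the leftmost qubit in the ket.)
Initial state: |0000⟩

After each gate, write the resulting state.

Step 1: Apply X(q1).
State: |0100⟩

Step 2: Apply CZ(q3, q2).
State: |0100⟩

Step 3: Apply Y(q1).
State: -i|0000⟩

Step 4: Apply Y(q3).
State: |0001⟩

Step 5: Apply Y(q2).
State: i|0011⟩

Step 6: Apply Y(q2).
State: |0001⟩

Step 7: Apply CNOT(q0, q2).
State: |0001⟩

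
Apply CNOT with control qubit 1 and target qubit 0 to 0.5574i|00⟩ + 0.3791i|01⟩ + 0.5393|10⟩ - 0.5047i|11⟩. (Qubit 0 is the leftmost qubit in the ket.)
0.5574i|00⟩ - 0.5047i|01⟩ + 0.5393|10⟩ + 0.3791i|11⟩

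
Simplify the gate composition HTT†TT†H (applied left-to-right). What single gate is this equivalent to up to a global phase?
I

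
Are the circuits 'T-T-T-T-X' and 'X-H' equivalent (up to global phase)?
No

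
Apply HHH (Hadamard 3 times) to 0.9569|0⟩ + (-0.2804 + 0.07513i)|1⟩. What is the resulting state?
(0.4784 + 0.05312i)|0⟩ + (0.8749 - 0.05312i)|1⟩

H² = I, so H^3 = H: a single Hadamard. With (a, b) = (0.9569, (-0.2804 + 0.07513i)), H gives ((a + b)/√2, (a − b)/√2) = ((0.4784 + 0.05312i), (0.8749 - 0.05312i)).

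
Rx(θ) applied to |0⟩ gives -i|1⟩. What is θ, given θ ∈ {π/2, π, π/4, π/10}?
π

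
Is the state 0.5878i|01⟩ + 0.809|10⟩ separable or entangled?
Entangled

Writing the state as a|00⟩ + b|01⟩ + c|10⟩ + d|11⟩, it is a product state iff ad − bc = 0.
Here (a, b, c, d) = (0, 0.5878i, 0.809, 0): ad − bc = (0)(0) − (0.5878i)(0.809) = -0.4755i ≠ 0, so the state is entangled.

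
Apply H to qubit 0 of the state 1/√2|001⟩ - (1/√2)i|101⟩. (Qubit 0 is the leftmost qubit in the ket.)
(1/2 - (1/2)i)|001⟩ + (1/2 + (1/2)i)|101⟩

H on qubit 0 mixes each pair of kets that differ only in qubit 0: amplitudes (a, b) of (|…0…⟩, |…1…⟩) become ((a + b)/√2, (a − b)/√2). Kets absent from the input have amplitude 0.
(|001⟩, |101⟩): (a, b) = (1/√2, -(1/√2)i) → ((1/2 - (1/2)i), (1/2 + (1/2)i))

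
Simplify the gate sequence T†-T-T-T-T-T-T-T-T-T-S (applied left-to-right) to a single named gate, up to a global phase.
S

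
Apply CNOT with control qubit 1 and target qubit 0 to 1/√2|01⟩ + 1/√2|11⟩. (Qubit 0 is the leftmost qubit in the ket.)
1/√2|01⟩ + 1/√2|11⟩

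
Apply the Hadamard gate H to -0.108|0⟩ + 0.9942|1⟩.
0.6266|0⟩ - 0.7794|1⟩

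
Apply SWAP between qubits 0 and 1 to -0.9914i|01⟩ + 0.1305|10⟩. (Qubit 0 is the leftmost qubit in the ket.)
0.1305|01⟩ - 0.9914i|10⟩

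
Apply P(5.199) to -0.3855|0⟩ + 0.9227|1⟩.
-0.3855|0⟩ + (0.4315 - 0.8156i)|1⟩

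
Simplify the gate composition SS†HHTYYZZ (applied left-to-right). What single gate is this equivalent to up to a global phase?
T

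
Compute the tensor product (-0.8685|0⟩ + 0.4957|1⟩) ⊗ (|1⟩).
-0.8685|01⟩ + 0.4957|11⟩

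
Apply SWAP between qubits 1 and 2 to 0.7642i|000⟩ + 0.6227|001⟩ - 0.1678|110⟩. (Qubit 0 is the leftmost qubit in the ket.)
0.7642i|000⟩ + 0.6227|010⟩ - 0.1678|101⟩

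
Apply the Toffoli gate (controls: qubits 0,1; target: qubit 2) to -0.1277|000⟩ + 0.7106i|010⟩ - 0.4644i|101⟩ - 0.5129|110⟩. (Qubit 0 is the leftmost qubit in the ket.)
-0.1277|000⟩ + 0.7106i|010⟩ - 0.4644i|101⟩ - 0.5129|111⟩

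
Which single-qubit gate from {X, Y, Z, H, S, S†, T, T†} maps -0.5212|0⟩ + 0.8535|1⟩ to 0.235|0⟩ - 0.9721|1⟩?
H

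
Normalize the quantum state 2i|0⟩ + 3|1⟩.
0.5547i|0⟩ + 0.8321|1⟩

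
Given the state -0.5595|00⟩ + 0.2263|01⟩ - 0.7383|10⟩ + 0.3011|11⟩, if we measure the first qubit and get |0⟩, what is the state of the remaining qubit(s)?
-0.927|0⟩ + 0.375|1⟩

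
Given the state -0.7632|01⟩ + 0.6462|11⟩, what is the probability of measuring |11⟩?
0.4176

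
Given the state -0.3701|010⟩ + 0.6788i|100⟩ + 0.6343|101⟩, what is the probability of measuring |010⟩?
0.137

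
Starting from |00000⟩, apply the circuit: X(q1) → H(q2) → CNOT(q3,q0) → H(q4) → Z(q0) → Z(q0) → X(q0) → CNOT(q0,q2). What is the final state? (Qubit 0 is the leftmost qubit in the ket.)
1/2|11000⟩ + 1/2|11001⟩ + 1/2|11100⟩ + 1/2|11101⟩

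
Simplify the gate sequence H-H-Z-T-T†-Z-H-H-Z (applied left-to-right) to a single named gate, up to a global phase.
Z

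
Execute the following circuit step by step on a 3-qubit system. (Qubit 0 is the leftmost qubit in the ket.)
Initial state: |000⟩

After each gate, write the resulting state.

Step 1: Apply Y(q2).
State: i|001⟩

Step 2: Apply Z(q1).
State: i|001⟩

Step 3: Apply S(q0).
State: i|001⟩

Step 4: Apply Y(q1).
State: -|011⟩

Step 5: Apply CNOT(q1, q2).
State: -|010⟩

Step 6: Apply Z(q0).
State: -|010⟩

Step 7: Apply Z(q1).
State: |010⟩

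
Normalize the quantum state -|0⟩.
-|0⟩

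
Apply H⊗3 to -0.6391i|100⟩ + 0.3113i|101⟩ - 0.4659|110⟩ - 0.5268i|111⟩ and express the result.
(-0.1647 - 0.3021i)|000⟩ + (-0.1647 - 0.1498i)|001⟩ + (0.1647 + 0.07036i)|010⟩ + (0.1647 - 0.5223i)|011⟩ + (0.1647 + 0.3021i)|100⟩ + (0.1647 + 0.1498i)|101⟩ + (-0.1647 - 0.07036i)|110⟩ + (-0.1647 + 0.5223i)|111⟩

H⊗3 gives amp(|y⟩) = (1/2√2) Σ_x (−1)^(x·y) amp(|x⟩), where x·y is the number of positions in which both x and y have a 1.
|000⟩: (-0.6391i + 0.3113i - 0.4659 - 0.5268i)/(2√2) = (-0.1647 - 0.3021i)
|001⟩: (-0.6391i - 0.3113i - 0.4659 + 0.5268i)/(2√2) = (-0.1647 - 0.1498i)
|010⟩: (-0.6391i + 0.3113i + 0.4659 + 0.5268i)/(2√2) = (0.1647 + 0.07036i)
|011⟩: (-0.6391i - 0.3113i + 0.4659 - 0.5268i)/(2√2) = (0.1647 - 0.5223i)
|100⟩: (0.6391i - 0.3113i + 0.4659 + 0.5268i)/(2√2) = (0.1647 + 0.3021i)
|101⟩: (0.6391i + 0.3113i + 0.4659 - 0.5268i)/(2√2) = (0.1647 + 0.1498i)
|110⟩: (0.6391i - 0.3113i - 0.4659 - 0.5268i)/(2√2) = (-0.1647 - 0.07036i)
|111⟩: (0.6391i + 0.3113i - 0.4659 + 0.5268i)/(2√2) = (-0.1647 + 0.5223i)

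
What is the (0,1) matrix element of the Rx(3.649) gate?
-0.968i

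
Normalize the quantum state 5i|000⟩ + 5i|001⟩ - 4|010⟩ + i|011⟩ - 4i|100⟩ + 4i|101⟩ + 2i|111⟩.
0.4927i|000⟩ + 0.4927i|001⟩ - 0.3941|010⟩ + 0.09853i|011⟩ - 0.3941i|100⟩ + 0.3941i|101⟩ + 0.1971i|111⟩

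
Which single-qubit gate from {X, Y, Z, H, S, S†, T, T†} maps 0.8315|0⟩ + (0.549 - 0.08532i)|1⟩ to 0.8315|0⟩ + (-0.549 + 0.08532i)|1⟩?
Z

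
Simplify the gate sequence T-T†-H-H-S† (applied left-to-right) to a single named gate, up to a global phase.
S†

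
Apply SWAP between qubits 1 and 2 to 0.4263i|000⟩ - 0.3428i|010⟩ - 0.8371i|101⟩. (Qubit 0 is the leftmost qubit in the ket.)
0.4263i|000⟩ - 0.3428i|001⟩ - 0.8371i|110⟩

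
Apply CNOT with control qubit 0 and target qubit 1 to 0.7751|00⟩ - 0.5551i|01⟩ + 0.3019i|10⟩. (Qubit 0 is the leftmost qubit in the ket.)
0.7751|00⟩ - 0.5551i|01⟩ + 0.3019i|11⟩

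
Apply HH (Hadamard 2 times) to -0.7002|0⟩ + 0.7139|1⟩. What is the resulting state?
-0.7002|0⟩ + 0.7139|1⟩

H² = I, so an even number of Hadamards cancels: H^2 = I and the state is unchanged.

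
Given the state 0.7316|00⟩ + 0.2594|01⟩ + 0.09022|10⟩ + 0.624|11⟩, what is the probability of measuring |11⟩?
0.3894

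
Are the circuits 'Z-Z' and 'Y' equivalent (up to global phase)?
No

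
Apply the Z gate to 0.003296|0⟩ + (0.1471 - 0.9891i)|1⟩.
0.003296|0⟩ + (-0.1471 + 0.9891i)|1⟩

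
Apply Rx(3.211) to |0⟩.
-0.0347|0⟩ - 0.9994i|1⟩

Rx(3.211) = [[cos(θ/2), −i·sin(θ/2)], [−i·sin(θ/2), cos(θ/2)]]; θ = 3.211, cos(θ/2) ≈ -0.0346967, sin(θ/2) ≈ 0.999398.
With a = amp(|0⟩) = 1 and b = amp(|1⟩) = 0:
new amp(|0⟩) = (-0.0346967)·a + (-0.999398i)·b = -0.0347
new amp(|1⟩) = (-0.999398i)·a + (-0.0346967)·b = -0.9994i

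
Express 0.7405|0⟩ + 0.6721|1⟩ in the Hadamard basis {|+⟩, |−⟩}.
0.9989|+⟩ + 0.04837|−⟩

With |ψ⟩ = α|0⟩ + β|1⟩, the Hadamard-basis coefficients are ⟨+|ψ⟩ = (α + β)/√2 and ⟨−|ψ⟩ = (α − β)/√2.
Here α = 0.7405, β = 0.6721: (α + β)/√2 = 0.9989, (α − β)/√2 = 0.04837.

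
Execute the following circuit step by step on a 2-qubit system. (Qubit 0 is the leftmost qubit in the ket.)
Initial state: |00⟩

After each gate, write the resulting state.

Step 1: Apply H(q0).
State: 1/√2|00⟩ + 1/√2|10⟩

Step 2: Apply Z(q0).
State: 1/√2|00⟩ - 1/√2|10⟩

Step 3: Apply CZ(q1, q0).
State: 1/√2|00⟩ - 1/√2|10⟩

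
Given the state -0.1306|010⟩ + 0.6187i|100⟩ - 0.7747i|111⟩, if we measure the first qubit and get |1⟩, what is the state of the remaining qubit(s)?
0.624i|00⟩ - 0.7814i|11⟩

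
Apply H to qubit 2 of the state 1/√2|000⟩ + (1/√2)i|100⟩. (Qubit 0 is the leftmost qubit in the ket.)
1/2|000⟩ + 1/2|001⟩ + (1/2)i|100⟩ + (1/2)i|101⟩

H on qubit 2 mixes each pair of kets that differ only in qubit 2: amplitudes (a, b) of (|…0…⟩, |…1…⟩) become ((a + b)/√2, (a − b)/√2). Kets absent from the input have amplitude 0.
(|000⟩, |001⟩): (a, b) = (1/√2, 0) → (1/2, 1/2)
(|100⟩, |101⟩): (a, b) = ((1/√2)i, 0) → ((1/2)i, (1/2)i)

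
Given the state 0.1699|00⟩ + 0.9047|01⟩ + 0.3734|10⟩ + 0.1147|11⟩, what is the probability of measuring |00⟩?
0.02887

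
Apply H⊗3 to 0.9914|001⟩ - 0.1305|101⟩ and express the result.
0.3044|000⟩ - 0.3044|001⟩ + 0.3044|010⟩ - 0.3044|011⟩ + 0.3967|100⟩ - 0.3967|101⟩ + 0.3967|110⟩ - 0.3967|111⟩

H⊗3 gives amp(|y⟩) = (1/2√2) Σ_x (−1)^(x·y) amp(|x⟩), where x·y is the number of positions in which both x and y have a 1.
|000⟩: (0.9914 - 0.1305)/(2√2) = 0.3044
|001⟩: (-0.9914 + 0.1305)/(2√2) = -0.3044
|010⟩: (0.9914 - 0.1305)/(2√2) = 0.3044
|011⟩: (-0.9914 + 0.1305)/(2√2) = -0.3044
|100⟩: (0.9914 + 0.1305)/(2√2) = 0.3967
|101⟩: (-0.9914 - 0.1305)/(2√2) = -0.3967
|110⟩: (0.9914 + 0.1305)/(2√2) = 0.3967
|111⟩: (-0.9914 - 0.1305)/(2√2) = -0.3967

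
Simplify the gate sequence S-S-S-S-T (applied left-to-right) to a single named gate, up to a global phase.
T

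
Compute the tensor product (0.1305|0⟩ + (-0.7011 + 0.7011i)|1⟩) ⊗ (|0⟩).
0.1305|00⟩ + (-0.7011 + 0.7011i)|10⟩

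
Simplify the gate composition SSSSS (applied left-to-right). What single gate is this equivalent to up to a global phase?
S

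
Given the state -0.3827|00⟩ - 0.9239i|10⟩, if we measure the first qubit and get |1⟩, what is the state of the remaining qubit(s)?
-i|0⟩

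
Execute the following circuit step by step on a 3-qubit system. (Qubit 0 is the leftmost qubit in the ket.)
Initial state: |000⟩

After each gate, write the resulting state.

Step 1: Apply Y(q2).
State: i|001⟩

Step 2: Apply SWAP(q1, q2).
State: i|010⟩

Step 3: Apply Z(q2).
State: i|010⟩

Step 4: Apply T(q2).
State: i|010⟩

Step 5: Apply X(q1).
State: i|000⟩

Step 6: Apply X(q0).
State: i|100⟩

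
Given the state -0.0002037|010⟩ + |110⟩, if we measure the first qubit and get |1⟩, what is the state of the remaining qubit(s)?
|10⟩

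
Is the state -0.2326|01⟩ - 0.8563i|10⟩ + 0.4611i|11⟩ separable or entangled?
Entangled

Writing the state as a|00⟩ + b|01⟩ + c|10⟩ + d|11⟩, it is a product state iff ad − bc = 0.
Here (a, b, c, d) = (0, -0.2326, -0.8563i, 0.4611i): ad − bc = (0)(0.4611i) − (-0.2326)(-0.8563i) = -0.1992i ≠ 0, so the state is entangled.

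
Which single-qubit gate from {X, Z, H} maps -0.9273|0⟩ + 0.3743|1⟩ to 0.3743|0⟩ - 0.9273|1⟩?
X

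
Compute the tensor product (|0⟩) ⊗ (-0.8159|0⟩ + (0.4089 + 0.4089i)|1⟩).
-0.8159|00⟩ + (0.4089 + 0.4089i)|01⟩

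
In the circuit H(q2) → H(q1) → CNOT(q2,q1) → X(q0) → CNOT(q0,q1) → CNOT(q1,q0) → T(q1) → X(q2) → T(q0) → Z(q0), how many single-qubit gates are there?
7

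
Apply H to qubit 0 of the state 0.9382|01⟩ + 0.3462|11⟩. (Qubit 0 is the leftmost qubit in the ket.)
0.9082|01⟩ + 0.4186|11⟩

H on qubit 0 mixes each pair of kets that differ only in qubit 0: amplitudes (a, b) of (|…0…⟩, |…1…⟩) become ((a + b)/√2, (a − b)/√2). Kets absent from the input have amplitude 0.
(|01⟩, |11⟩): (a, b) = (0.9382, 0.3462) → (0.9082, 0.4186)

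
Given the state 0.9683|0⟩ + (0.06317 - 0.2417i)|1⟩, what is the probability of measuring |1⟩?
0.06241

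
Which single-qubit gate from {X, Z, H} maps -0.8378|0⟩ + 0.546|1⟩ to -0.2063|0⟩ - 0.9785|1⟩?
H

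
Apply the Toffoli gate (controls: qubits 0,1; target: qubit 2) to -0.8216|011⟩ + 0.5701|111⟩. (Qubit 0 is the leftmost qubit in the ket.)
-0.8216|011⟩ + 0.5701|110⟩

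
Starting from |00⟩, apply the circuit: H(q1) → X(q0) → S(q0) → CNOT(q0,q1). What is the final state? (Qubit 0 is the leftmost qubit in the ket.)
(1/√2)i|10⟩ + (1/√2)i|11⟩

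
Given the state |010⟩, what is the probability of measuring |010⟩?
1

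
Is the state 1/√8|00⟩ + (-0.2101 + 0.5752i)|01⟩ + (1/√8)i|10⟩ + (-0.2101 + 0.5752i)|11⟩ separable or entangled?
Entangled

Writing the state as a|00⟩ + b|01⟩ + c|10⟩ + d|11⟩, it is a product state iff ad − bc = 0.
Here (a, b, c, d) = (1/√8, (-0.2101 + 0.5752i), (1/√8)i, (-0.2101 + 0.5752i)): ad − bc = (1/√8)(-0.2101 + 0.5752i) − (-0.2101 + 0.5752i)((1/√8)i) = (0.1291 + 0.2776i) ≠ 0, so the state is entangled.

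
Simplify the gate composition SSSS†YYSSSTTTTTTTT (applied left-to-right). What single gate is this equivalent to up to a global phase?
S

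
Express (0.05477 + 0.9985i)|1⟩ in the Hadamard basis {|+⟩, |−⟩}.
(0.03873 + 0.706i)|+⟩ + (-0.03873 - 0.706i)|−⟩

With |ψ⟩ = α|0⟩ + β|1⟩, the Hadamard-basis coefficients are ⟨+|ψ⟩ = (α + β)/√2 and ⟨−|ψ⟩ = (α − β)/√2.
Here α = 0, β = (0.05477 + 0.9985i): (α + β)/√2 = (0.03873 + 0.706i), (α − β)/√2 = (-0.03873 - 0.706i).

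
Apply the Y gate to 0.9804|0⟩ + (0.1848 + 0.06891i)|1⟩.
(0.06891 - 0.1848i)|0⟩ + 0.9804i|1⟩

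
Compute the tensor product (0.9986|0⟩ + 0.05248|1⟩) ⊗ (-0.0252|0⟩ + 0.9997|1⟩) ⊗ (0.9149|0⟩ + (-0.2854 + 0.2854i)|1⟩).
-0.02302|000⟩ + (0.007182 - 0.007182i)|001⟩ + 0.9133|010⟩ + (-0.2849 + 0.2849i)|011⟩ - 0.00121|100⟩ + (0.0003774 - 0.0003774i)|101⟩ + 0.048|110⟩ + (-0.01497 + 0.01497i)|111⟩

amp(|b₁b₂…⟩) = product of the factor amplitudes for bits b₁, b₂, …; only kets whose every factor amplitude is nonzero survive.
|000⟩: (0.9986)(-0.0252)(0.9149) = -0.02302
|001⟩: (0.9986)(-0.0252)(-0.2854 + 0.2854i) = (0.007182 - 0.007182i)
|010⟩: (0.9986)(0.9997)(0.9149) = 0.9133
|011⟩: (0.9986)(0.9997)(-0.2854 + 0.2854i) = (-0.2849 + 0.2849i)
|100⟩: (0.05248)(-0.0252)(0.9149) = -0.00121
|101⟩: (0.05248)(-0.0252)(-0.2854 + 0.2854i) = (0.0003774 - 0.0003774i)
|110⟩: (0.05248)(0.9997)(0.9149) = 0.048
|111⟩: (0.05248)(0.9997)(-0.2854 + 0.2854i) = (-0.01497 + 0.01497i)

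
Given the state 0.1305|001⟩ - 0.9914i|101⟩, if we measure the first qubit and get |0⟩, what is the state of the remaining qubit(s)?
|01⟩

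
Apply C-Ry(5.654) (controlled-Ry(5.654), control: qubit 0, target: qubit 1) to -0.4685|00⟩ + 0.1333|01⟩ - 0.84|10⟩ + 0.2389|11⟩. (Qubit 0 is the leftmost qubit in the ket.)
-0.4685|00⟩ + 0.1333|01⟩ + 0.7249|10⟩ - 0.4871|11⟩

C-Ry(5.654) leaves the control-|0⟩ kets |00⟩, |01⟩ unchanged and applies Ry(5.654) to qubit 1 on the control-|1⟩ pair (|10⟩, |11⟩).
Ry(5.654) = [[cos(θ/2), −sin(θ/2)], [sin(θ/2), cos(θ/2)]]; θ = 5.654, cos(θ/2) ≈ -0.950923, sin(θ/2) ≈ 0.309429.
With a = amp(|10⟩) = -0.84 and b = amp(|11⟩) = 0.2389:
new amp(|10⟩) = (-0.950923)·a + (-0.309429)·b = 0.7249
new amp(|11⟩) = (0.309429)·a + (-0.950923)·b = -0.4871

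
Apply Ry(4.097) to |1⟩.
-0.8881|0⟩ - 0.4597|1⟩

Ry(4.097) = [[cos(θ/2), −sin(θ/2)], [sin(θ/2), cos(θ/2)]]; θ = 4.097, cos(θ/2) ≈ -0.459741, sin(θ/2) ≈ 0.888053.
With a = amp(|0⟩) = 0 and b = amp(|1⟩) = 1:
new amp(|0⟩) = (-0.459741)·a + (-0.888053)·b = -0.8881
new amp(|1⟩) = (0.888053)·a + (-0.459741)·b = -0.4597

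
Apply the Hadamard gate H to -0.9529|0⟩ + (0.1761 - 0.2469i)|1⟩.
(-0.5493 - 0.1746i)|0⟩ + (-0.7983 + 0.1746i)|1⟩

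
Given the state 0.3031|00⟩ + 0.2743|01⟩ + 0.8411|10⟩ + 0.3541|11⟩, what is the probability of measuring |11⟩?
0.1254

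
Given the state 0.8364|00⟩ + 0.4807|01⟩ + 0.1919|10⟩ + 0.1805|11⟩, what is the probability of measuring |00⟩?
0.6996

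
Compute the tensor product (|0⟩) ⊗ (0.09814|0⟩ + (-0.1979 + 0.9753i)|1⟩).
0.09814|00⟩ + (-0.1979 + 0.9753i)|01⟩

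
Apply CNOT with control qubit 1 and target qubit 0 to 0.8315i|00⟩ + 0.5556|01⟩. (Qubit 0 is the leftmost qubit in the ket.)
0.8315i|00⟩ + 0.5556|11⟩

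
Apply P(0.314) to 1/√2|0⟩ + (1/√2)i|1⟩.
1/√2|0⟩ + (-0.2184 + 0.6725i)|1⟩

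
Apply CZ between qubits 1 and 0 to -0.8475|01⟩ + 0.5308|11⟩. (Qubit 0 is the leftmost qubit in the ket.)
-0.8475|01⟩ - 0.5308|11⟩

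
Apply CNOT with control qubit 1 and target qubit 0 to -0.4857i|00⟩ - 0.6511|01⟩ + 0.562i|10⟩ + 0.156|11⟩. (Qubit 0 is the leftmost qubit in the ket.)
-0.4857i|00⟩ + 0.156|01⟩ + 0.562i|10⟩ - 0.6511|11⟩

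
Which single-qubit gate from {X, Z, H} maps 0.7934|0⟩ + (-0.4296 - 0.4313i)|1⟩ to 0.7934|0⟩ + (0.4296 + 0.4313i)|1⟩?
Z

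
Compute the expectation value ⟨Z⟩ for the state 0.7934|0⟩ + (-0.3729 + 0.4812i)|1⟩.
0.2589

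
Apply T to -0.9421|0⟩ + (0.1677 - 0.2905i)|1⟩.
-0.9421|0⟩ + (0.324 - 0.08683i)|1⟩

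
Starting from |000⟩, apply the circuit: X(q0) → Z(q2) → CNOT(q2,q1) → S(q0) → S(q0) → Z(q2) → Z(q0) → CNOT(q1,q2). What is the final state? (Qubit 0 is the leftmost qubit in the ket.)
|100⟩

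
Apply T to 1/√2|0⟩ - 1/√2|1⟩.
1/√2|0⟩ + (-1/2 - (1/2)i)|1⟩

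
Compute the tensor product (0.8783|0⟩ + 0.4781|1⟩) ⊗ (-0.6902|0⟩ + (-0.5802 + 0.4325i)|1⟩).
-0.6062|00⟩ + (-0.5096 + 0.3799i)|01⟩ - 0.33|10⟩ + (-0.2774 + 0.2068i)|11⟩

amp(|b₁b₂…⟩) = product of the factor amplitudes for bits b₁, b₂, …; only kets whose every factor amplitude is nonzero survive.
|00⟩: (0.8783)(-0.6902) = -0.6062
|01⟩: (0.8783)(-0.5802 + 0.4325i) = (-0.5096 + 0.3799i)
|10⟩: (0.4781)(-0.6902) = -0.33
|11⟩: (0.4781)(-0.5802 + 0.4325i) = (-0.2774 + 0.2068i)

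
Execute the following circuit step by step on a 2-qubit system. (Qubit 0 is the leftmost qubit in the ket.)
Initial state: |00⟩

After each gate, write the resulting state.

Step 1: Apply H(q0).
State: 1/√2|00⟩ + 1/√2|10⟩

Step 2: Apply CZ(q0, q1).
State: 1/√2|00⟩ + 1/√2|10⟩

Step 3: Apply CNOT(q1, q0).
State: 1/√2|00⟩ + 1/√2|10⟩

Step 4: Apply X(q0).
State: 1/√2|00⟩ + 1/√2|10⟩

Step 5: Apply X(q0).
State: 1/√2|00⟩ + 1/√2|10⟩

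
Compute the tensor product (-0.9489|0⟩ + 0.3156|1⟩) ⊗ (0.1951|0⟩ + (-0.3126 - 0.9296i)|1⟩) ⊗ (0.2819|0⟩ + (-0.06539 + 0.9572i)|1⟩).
-0.05219|000⟩ + (0.01211 - 0.1772i)|001⟩ + (0.08362 + 0.2487i)|010⟩ + (-0.8637 + 0.2263i)|011⟩ + 0.01736|100⟩ + (-0.004026 + 0.05894i)|101⟩ + (-0.02781 - 0.0827i)|110⟩ + (0.2873 - 0.07525i)|111⟩

amp(|b₁b₂…⟩) = product of the factor amplitudes for bits b₁, b₂, …; only kets whose every factor amplitude is nonzero survive.
|000⟩: (-0.9489)(0.1951)(0.2819) = -0.05219
|001⟩: (-0.9489)(0.1951)(-0.06539 + 0.9572i) = (0.01211 - 0.1772i)
|010⟩: (-0.9489)(-0.3126 - 0.9296i)(0.2819) = (0.08362 + 0.2487i)
|011⟩: (-0.9489)(-0.3126 - 0.9296i)(-0.06539 + 0.9572i) = (-0.8637 + 0.2263i)
|100⟩: (0.3156)(0.1951)(0.2819) = 0.01736
|101⟩: (0.3156)(0.1951)(-0.06539 + 0.9572i) = (-0.004026 + 0.05894i)
|110⟩: (0.3156)(-0.3126 - 0.9296i)(0.2819) = (-0.02781 - 0.0827i)
|111⟩: (0.3156)(-0.3126 - 0.9296i)(-0.06539 + 0.9572i) = (0.2873 - 0.07525i)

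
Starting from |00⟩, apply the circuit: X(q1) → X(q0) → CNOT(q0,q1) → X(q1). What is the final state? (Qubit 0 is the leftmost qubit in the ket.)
|11⟩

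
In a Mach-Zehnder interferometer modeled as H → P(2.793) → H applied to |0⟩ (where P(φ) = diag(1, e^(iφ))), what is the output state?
(0.03007 + 0.1708i)|0⟩ + (0.9699 - 0.1708i)|1⟩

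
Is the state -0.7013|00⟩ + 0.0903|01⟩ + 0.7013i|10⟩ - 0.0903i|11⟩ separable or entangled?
Separable

Writing the state as a|00⟩ + b|01⟩ + c|10⟩ + d|11⟩, it is a product state iff ad − bc = 0.
Here (a, b, c, d) = (-0.7013, 0.0903, 0.7013i, -0.0903i): ad − bc = (-0.7013)(-0.0903i) − (0.0903)(0.7013i) = 0, so the state is separable.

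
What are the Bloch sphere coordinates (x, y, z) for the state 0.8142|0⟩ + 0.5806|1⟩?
(0.9454, 0, 0.3258)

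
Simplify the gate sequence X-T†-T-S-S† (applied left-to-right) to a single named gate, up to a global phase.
X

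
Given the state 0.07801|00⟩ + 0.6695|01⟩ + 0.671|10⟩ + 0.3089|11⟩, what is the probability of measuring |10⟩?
0.4502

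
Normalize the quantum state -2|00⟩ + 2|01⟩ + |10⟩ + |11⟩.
-0.6325|00⟩ + 0.6325|01⟩ + 0.3162|10⟩ + 0.3162|11⟩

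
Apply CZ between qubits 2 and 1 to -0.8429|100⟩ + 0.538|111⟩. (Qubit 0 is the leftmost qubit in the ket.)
-0.8429|100⟩ - 0.538|111⟩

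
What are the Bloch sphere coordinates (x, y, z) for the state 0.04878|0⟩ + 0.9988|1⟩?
(0.09744, 0, -0.9952)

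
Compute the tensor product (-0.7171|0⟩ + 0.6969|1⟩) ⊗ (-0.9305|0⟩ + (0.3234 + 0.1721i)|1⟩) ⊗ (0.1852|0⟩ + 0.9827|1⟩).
0.1236|000⟩ + 0.6557|001⟩ + (-0.04295 - 0.02286i)|010⟩ + (-0.2279 - 0.1213i)|011⟩ - 0.1201|100⟩ - 0.6372|101⟩ + (0.04174 + 0.02221i)|110⟩ + (0.2215 + 0.1179i)|111⟩

amp(|b₁b₂…⟩) = product of the factor amplitudes for bits b₁, b₂, …; only kets whose every factor amplitude is nonzero survive.
|000⟩: (-0.7171)(-0.9305)(0.1852) = 0.1236
|001⟩: (-0.7171)(-0.9305)(0.9827) = 0.6557
|010⟩: (-0.7171)(0.3234 + 0.1721i)(0.1852) = (-0.04295 - 0.02286i)
|011⟩: (-0.7171)(0.3234 + 0.1721i)(0.9827) = (-0.2279 - 0.1213i)
|100⟩: (0.6969)(-0.9305)(0.1852) = -0.1201
|101⟩: (0.6969)(-0.9305)(0.9827) = -0.6372
|110⟩: (0.6969)(0.3234 + 0.1721i)(0.1852) = (0.04174 + 0.02221i)
|111⟩: (0.6969)(0.3234 + 0.1721i)(0.9827) = (0.2215 + 0.1179i)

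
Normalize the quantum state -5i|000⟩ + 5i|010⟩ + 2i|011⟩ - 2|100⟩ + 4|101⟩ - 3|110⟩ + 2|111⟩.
-0.5361i|000⟩ + 0.5361i|010⟩ + 0.2144i|011⟩ - 0.2144|100⟩ + 0.4288|101⟩ - 0.3216|110⟩ + 0.2144|111⟩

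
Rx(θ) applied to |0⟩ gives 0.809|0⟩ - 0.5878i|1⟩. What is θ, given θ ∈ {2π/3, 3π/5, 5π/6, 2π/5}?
2π/5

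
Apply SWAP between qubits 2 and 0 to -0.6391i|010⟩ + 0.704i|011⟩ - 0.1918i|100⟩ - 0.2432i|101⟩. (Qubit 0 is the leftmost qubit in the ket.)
-0.1918i|001⟩ - 0.6391i|010⟩ - 0.2432i|101⟩ + 0.704i|110⟩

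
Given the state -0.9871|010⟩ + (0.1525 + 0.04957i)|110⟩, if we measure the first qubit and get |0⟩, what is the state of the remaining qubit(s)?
-|10⟩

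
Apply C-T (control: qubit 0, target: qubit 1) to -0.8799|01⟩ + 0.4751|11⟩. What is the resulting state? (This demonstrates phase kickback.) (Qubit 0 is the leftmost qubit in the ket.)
-0.8799|01⟩ + (0.3359 + 0.3359i)|11⟩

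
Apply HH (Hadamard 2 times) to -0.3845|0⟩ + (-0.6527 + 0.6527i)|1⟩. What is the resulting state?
-0.3845|0⟩ + (-0.6527 + 0.6527i)|1⟩

H² = I, so an even number of Hadamards cancels: H^2 = I and the state is unchanged.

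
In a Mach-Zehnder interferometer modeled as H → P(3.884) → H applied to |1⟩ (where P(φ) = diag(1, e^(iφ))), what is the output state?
(0.8684 + 0.338i)|0⟩ + (0.1316 - 0.338i)|1⟩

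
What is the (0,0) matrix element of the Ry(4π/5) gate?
0.309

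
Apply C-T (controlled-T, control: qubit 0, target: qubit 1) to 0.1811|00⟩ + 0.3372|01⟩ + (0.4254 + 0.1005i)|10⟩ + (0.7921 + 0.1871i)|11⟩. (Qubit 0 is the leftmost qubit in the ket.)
0.1811|00⟩ + 0.3372|01⟩ + (0.4254 + 0.1005i)|10⟩ + (0.4278 + 0.6924i)|11⟩

C-T leaves the control-|0⟩ kets |00⟩, |01⟩ unchanged and applies T to qubit 1 on the control-|1⟩ pair (|10⟩, |11⟩).
T = [[1, 0], [0, (1/√2 + (1/√2)i)]].
With a = amp(|10⟩) = (0.4254 + 0.1005i) and b = amp(|11⟩) = (0.7921 + 0.1871i):
new amp(|10⟩) = (1)·a = (0.4254 + 0.1005i)
new amp(|11⟩) = (1/√2 + (1/√2)i)·b = (0.4278 + 0.6924i)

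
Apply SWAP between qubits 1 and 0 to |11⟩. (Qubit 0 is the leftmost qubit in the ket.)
|11⟩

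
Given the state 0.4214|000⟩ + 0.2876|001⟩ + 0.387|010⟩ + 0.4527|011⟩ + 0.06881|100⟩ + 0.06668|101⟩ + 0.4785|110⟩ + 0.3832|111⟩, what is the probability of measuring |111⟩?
0.1468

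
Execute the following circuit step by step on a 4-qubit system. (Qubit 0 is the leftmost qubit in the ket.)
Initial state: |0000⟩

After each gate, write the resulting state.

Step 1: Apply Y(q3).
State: i|0001⟩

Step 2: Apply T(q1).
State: i|0001⟩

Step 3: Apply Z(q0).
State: i|0001⟩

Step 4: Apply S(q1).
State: i|0001⟩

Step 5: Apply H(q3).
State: (1/√2)i|0000⟩ - (1/√2)i|0001⟩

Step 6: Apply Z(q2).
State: (1/√2)i|0000⟩ - (1/√2)i|0001⟩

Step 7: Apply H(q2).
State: (1/2)i|0000⟩ - (1/2)i|0001⟩ + (1/2)i|0010⟩ - (1/2)i|0011⟩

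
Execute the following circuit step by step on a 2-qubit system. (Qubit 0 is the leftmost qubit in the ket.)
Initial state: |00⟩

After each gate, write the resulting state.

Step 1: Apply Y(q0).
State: i|10⟩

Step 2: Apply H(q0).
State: (1/√2)i|00⟩ - (1/√2)i|10⟩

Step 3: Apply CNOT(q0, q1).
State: (1/√2)i|00⟩ - (1/√2)i|11⟩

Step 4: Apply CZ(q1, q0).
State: (1/√2)i|00⟩ + (1/√2)i|11⟩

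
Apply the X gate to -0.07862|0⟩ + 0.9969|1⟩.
0.9969|0⟩ - 0.07862|1⟩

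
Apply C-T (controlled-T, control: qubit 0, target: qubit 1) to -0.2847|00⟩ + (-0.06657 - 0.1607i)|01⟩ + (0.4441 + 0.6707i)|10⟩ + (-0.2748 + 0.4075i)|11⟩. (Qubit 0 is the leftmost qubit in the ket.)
-0.2847|00⟩ + (-0.06657 - 0.1607i)|01⟩ + (0.4441 + 0.6707i)|10⟩ + (-0.4825 + 0.09383i)|11⟩

C-T leaves the control-|0⟩ kets |00⟩, |01⟩ unchanged and applies T to qubit 1 on the control-|1⟩ pair (|10⟩, |11⟩).
T = [[1, 0], [0, (1/√2 + (1/√2)i)]].
With a = amp(|10⟩) = (0.4441 + 0.6707i) and b = amp(|11⟩) = (-0.2748 + 0.4075i):
new amp(|10⟩) = (1)·a = (0.4441 + 0.6707i)
new amp(|11⟩) = (1/√2 + (1/√2)i)·b = (-0.4825 + 0.09383i)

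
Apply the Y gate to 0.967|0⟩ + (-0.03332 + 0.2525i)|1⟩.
(0.2525 + 0.03332i)|0⟩ + 0.967i|1⟩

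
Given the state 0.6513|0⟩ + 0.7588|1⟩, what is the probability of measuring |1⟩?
0.5758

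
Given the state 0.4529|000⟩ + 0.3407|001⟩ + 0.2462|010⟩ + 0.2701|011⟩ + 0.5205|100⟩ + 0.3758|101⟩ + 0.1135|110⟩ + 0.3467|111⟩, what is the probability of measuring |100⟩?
0.2709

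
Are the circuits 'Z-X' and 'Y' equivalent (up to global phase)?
Yes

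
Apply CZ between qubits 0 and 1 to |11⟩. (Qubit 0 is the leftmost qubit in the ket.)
-|11⟩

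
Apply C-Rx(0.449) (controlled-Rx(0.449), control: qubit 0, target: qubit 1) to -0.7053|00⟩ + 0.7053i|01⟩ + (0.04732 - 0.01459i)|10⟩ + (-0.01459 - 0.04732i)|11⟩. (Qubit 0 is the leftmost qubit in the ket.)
-0.7053|00⟩ + 0.7053i|01⟩ + (0.0356 - 0.01098i)|10⟩ + (-0.01747 - 0.05667i)|11⟩

C-Rx(0.449) leaves the control-|0⟩ kets |00⟩, |01⟩ unchanged and applies Rx(0.449) to qubit 1 on the control-|1⟩ pair (|10⟩, |11⟩).
Rx(0.449) = [[cos(θ/2), −i·sin(θ/2)], [−i·sin(θ/2), cos(θ/2)]]; θ = 0.449, cos(θ/2) ≈ 0.974906, sin(θ/2) ≈ 0.222619.
With a = amp(|10⟩) = (0.04732 - 0.01459i) and b = amp(|11⟩) = (-0.01459 - 0.04732i):
new amp(|10⟩) = (0.974906)·a + (-0.222619i)·b = (0.0356 - 0.01098i)
new amp(|11⟩) = (-0.222619i)·a + (0.974906)·b = (-0.01747 - 0.05667i)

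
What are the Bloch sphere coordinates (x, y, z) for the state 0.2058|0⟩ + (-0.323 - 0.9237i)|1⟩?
(-0.1329, -0.3802, -0.9152)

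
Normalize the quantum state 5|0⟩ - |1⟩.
0.9806|0⟩ - 0.1961|1⟩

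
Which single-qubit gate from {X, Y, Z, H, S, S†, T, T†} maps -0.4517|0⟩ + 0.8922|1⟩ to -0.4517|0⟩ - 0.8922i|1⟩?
S†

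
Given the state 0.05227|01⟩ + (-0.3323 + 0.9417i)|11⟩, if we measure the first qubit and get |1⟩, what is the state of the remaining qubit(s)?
(-0.3328 + 0.943i)|1⟩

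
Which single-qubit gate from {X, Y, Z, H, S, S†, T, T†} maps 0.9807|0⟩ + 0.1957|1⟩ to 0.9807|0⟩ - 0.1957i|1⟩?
S†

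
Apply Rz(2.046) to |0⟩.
(0.5208 - 0.8537i)|0⟩

Rz(2.046) = [[e^(−iθ/2), 0], [0, e^(iθ/2)]] with e^(±iθ/2) = cos(θ/2) ± i·sin(θ/2); θ = 2.046, cos(θ/2) ≈ 0.520807, sin(θ/2) ≈ 0.853674.
With a = amp(|0⟩) = 1 and b = amp(|1⟩) = 0:
new amp(|0⟩) = (0.520807 - 0.853674i)·a = (0.5208 - 0.8537i)
new amp(|1⟩) = (0.520807 + 0.853674i)·b = 0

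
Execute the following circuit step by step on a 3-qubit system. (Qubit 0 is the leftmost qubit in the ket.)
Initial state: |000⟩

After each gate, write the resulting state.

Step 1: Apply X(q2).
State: |001⟩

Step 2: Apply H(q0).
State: 1/√2|001⟩ + 1/√2|101⟩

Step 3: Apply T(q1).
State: 1/√2|001⟩ + 1/√2|101⟩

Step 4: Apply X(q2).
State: 1/√2|000⟩ + 1/√2|100⟩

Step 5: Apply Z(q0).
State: 1/√2|000⟩ - 1/√2|100⟩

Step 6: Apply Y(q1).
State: (1/√2)i|010⟩ - (1/√2)i|110⟩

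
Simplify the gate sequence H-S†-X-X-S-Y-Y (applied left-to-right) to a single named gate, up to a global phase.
H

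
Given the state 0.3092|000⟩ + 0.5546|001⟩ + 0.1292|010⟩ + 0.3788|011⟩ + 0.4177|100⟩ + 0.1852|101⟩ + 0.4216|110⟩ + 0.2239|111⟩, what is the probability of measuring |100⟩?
0.1745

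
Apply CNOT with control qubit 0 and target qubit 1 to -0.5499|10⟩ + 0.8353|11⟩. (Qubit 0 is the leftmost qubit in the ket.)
0.8353|10⟩ - 0.5499|11⟩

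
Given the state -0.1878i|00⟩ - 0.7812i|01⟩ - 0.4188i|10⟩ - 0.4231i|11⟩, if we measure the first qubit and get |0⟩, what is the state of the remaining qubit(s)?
-0.2337i|0⟩ - 0.9723i|1⟩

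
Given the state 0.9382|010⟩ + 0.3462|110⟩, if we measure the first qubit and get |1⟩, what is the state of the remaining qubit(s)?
|10⟩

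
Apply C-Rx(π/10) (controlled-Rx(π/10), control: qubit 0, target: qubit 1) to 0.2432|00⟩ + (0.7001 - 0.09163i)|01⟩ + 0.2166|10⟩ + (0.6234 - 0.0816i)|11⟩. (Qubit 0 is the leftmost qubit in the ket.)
0.2432|00⟩ + (0.7001 - 0.09163i)|01⟩ + (0.2012 - 0.09752i)|10⟩ + (0.6157 - 0.1145i)|11⟩

C-Rx(π/10) leaves the control-|0⟩ kets |00⟩, |01⟩ unchanged and applies Rx(π/10) to qubit 1 on the control-|1⟩ pair (|10⟩, |11⟩).
Rx(π/10) = [[cos(θ/2), −i·sin(θ/2)], [−i·sin(θ/2), cos(θ/2)]]; θ = π/10, cos(θ/2) ≈ 0.987688, sin(θ/2) ≈ 0.156434.
With a = amp(|10⟩) = 0.2166 and b = amp(|11⟩) = (0.6234 - 0.0816i):
new amp(|10⟩) = (0.987688)·a + (-0.156434i)·b = (0.2012 - 0.09752i)
new amp(|11⟩) = (-0.156434i)·a + (0.987688)·b = (0.6157 - 0.1145i)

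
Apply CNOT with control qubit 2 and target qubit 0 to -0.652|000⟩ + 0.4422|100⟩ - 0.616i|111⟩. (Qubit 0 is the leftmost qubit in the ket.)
-0.652|000⟩ - 0.616i|011⟩ + 0.4422|100⟩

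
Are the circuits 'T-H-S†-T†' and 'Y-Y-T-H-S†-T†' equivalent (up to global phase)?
Yes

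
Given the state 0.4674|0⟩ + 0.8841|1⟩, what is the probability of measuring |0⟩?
0.2185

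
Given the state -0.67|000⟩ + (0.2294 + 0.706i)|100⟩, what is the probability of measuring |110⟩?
0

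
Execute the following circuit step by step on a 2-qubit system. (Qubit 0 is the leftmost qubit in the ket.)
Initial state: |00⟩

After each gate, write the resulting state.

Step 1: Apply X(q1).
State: |01⟩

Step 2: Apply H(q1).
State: 1/√2|00⟩ - 1/√2|01⟩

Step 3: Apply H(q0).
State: 1/2|00⟩ - 1/2|01⟩ + 1/2|10⟩ - 1/2|11⟩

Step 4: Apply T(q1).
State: 1/2|00⟩ + (-1/√8 - (1/√8)i)|01⟩ + 1/2|10⟩ + (-1/√8 - (1/√8)i)|11⟩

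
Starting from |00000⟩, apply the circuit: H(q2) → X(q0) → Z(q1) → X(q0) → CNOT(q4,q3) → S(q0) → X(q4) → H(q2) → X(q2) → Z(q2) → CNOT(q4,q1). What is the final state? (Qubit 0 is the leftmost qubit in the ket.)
-|01101⟩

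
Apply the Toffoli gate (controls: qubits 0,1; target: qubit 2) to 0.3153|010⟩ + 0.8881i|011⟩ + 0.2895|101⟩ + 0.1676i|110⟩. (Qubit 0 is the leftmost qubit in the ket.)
0.3153|010⟩ + 0.8881i|011⟩ + 0.2895|101⟩ + 0.1676i|111⟩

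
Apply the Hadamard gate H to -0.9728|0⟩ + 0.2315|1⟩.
-0.5242|0⟩ - 0.8516|1⟩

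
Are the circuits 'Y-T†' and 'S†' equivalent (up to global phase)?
No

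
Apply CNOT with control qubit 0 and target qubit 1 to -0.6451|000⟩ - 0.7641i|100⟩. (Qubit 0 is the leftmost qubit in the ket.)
-0.6451|000⟩ - 0.7641i|110⟩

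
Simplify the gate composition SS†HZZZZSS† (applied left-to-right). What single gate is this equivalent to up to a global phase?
H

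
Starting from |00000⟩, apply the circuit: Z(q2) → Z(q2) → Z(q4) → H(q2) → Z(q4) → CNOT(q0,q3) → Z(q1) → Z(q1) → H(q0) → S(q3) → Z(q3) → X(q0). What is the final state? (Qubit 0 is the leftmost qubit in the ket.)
1/2|00000⟩ + 1/2|00100⟩ + 1/2|10000⟩ + 1/2|10100⟩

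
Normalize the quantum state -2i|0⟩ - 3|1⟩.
-0.5547i|0⟩ - 0.8321|1⟩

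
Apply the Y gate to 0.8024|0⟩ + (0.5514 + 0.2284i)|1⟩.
(0.2284 - 0.5514i)|0⟩ + 0.8024i|1⟩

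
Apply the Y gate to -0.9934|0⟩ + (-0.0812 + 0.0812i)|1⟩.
(0.0812 + 0.0812i)|0⟩ - 0.9934i|1⟩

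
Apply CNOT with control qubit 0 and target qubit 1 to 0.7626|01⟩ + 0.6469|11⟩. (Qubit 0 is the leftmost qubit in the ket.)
0.7626|01⟩ + 0.6469|10⟩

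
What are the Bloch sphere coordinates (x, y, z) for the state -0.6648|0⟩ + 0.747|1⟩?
(-0.9932, 0, -0.116)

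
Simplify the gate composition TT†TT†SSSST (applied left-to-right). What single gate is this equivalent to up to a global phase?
T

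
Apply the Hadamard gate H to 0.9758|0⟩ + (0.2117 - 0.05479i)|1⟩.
(0.8397 - 0.03874i)|0⟩ + (0.5403 + 0.03874i)|1⟩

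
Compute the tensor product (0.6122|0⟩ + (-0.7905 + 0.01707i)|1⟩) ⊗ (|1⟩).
0.6122|01⟩ + (-0.7905 + 0.01707i)|11⟩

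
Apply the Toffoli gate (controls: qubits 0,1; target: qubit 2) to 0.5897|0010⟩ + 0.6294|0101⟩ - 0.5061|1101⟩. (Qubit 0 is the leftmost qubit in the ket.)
0.5897|0010⟩ + 0.6294|0101⟩ - 0.5061|1111⟩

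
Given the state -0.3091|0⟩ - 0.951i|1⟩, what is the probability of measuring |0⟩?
0.09554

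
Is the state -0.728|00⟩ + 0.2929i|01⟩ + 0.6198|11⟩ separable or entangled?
Entangled

Writing the state as a|00⟩ + b|01⟩ + c|10⟩ + d|11⟩, it is a product state iff ad − bc = 0.
Here (a, b, c, d) = (-0.728, 0.2929i, 0, 0.6198): ad − bc = (-0.728)(0.6198) − (0.2929i)(0) = -0.4512 ≠ 0, so the state is entangled.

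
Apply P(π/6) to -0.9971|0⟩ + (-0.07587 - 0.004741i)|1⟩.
-0.9971|0⟩ + (-0.06333 - 0.04204i)|1⟩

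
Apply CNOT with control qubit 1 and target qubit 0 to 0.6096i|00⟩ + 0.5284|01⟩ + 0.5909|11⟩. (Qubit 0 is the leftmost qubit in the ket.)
0.6096i|00⟩ + 0.5909|01⟩ + 0.5284|11⟩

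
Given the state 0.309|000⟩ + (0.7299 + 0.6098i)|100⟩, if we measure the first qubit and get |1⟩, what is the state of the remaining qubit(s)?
(0.7674 + 0.6411i)|00⟩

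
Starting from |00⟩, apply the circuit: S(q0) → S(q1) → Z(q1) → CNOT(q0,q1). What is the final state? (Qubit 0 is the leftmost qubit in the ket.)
|00⟩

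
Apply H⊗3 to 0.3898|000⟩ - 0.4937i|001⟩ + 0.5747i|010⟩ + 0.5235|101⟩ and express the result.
(0.3229 + 0.02864i)|000⟩ + (-0.04727 + 0.3777i)|001⟩ + (0.3229 - 0.3777i)|010⟩ + (-0.04727 - 0.02864i)|011⟩ + (-0.04727 + 0.02864i)|100⟩ + (0.3229 + 0.3777i)|101⟩ + (-0.04727 - 0.3777i)|110⟩ + (0.3229 - 0.02864i)|111⟩

H⊗3 gives amp(|y⟩) = (1/2√2) Σ_x (−1)^(x·y) amp(|x⟩), where x·y is the number of positions in which both x and y have a 1.
|000⟩: (0.3898 - 0.4937i + 0.5747i + 0.5235)/(2√2) = (0.3229 + 0.02864i)
|001⟩: (0.3898 + 0.4937i + 0.5747i - 0.5235)/(2√2) = (-0.04727 + 0.3777i)
|010⟩: (0.3898 - 0.4937i - 0.5747i + 0.5235)/(2√2) = (0.3229 - 0.3777i)
|011⟩: (0.3898 + 0.4937i - 0.5747i - 0.5235)/(2√2) = (-0.04727 - 0.02864i)
|100⟩: (0.3898 - 0.4937i + 0.5747i - 0.5235)/(2√2) = (-0.04727 + 0.02864i)
|101⟩: (0.3898 + 0.4937i + 0.5747i + 0.5235)/(2√2) = (0.3229 + 0.3777i)
|110⟩: (0.3898 - 0.4937i - 0.5747i - 0.5235)/(2√2) = (-0.04727 - 0.3777i)
|111⟩: (0.3898 + 0.4937i - 0.5747i + 0.5235)/(2√2) = (0.3229 - 0.02864i)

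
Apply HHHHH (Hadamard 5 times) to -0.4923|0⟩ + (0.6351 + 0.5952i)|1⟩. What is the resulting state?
(0.101 + 0.4209i)|0⟩ + (-0.7972 - 0.4209i)|1⟩

H² = I, so H^5 = H: a single Hadamard. With (a, b) = (-0.4923, (0.6351 + 0.5952i)), H gives ((a + b)/√2, (a − b)/√2) = ((0.101 + 0.4209i), (-0.7972 - 0.4209i)).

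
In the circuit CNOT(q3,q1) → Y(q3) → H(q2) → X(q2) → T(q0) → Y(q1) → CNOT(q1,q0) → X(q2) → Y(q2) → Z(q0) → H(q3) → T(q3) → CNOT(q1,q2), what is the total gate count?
13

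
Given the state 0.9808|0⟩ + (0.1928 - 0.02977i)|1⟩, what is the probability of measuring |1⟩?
0.03806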